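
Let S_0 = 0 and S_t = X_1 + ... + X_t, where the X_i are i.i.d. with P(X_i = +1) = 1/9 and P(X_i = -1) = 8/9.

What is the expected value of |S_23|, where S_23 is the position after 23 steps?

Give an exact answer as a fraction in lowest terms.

Answer: 17616460785835477245239/984770902183611232881

Derivation:
S_23 takes values m ≡ 1 (mod 2) with |m| ≤ 23; P(S_23=m) = C(23,(23+m)/2) · (1/9)^((23+m)/2) · (8/9)^((23-m)/2).
Distribution: P(S=-23)=590295810358705651712/8862938119652501095929, P(S=-21)=1697100454781278748672/8862938119652501095929, P(S=-19)=2333513125324258279424/8862938119652501095929, P(S=-17)=2041823984658725994496/8862938119652501095929, P(S=-15)=1276139990411703746560/8862938119652501095929, P(S=-13)=606166495445559279616/8862938119652501095929, P(S=-11)=75770811930694909952/2954312706550833698643, P(S=-9)=23001853621818097664/2954312706550833698643, P(S=-7)=5750463405454524416/2954312706550833698643, P(S=-5)=3594039628409077760/8862938119652501095929, P(S=-3)=628956934971588608/8862938119652501095929, P(S=-1)=92914092666257408/8862938119652501095929, P(S=1)=11614261583282176/8862938119652501095929, P(S=3)=1228431513616384/8862938119652501095929, P(S=5)=109681385144320/8862938119652501095929, P(S=7)=2742034628608/2954312706550833698643, P(S=9)=171377164288/2954312706550833698643, P(S=11)=8820883456/2954312706550833698643, P(S=13)=1102610432/8862938119652501095929, P(S=15)=36270080/8862938119652501095929, P(S=17)=906752/8862938119652501095929, P(S=19)=16192/8862938119652501095929, P(S=21)=184/8862938119652501095929, P(S=23)=1/8862938119652501095929
E[|S_23|] = Σ_m |m|·P(S_23=m) = 17616460785835477245239/984770902183611232881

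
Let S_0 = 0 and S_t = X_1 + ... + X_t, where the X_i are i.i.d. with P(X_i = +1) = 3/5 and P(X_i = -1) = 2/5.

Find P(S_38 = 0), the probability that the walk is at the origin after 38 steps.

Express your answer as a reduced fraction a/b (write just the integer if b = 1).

To be at 0 after 38 steps: need exactly 19 steps of +1 and 19 of -1.
Number of such sequences: C(38,19) = 35345263800
Each has probability (3/5)^19 · (2/5)^19 = 609359740010496/363797880709171295166015625
P = 35345263800 · 609359740010496/363797880709171295166015625 = 861519230390815835553792/14551915228366851806640625

Answer: 861519230390815835553792/14551915228366851806640625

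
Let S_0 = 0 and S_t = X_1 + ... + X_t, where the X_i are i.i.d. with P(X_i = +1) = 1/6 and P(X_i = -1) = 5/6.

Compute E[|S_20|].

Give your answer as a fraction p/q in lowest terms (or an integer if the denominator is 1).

S_20 takes values m ≡ 0 (mod 2) with |m| ≤ 20; P(S_20=m) = C(20,(20+m)/2) · (1/6)^((20+m)/2) · (5/6)^((20-m)/2).
Distribution: P(S=-20)=95367431640625/3656158440062976, P(S=-18)=95367431640625/914039610015744, P(S=-16)=362396240234375/1828079220031488, P(S=-14)=72479248046875/304679870005248, P(S=-12)=246429443359375/1218719480020992, P(S=-10)=9857177734375/76169967501312, P(S=-8)=9857177734375/152339935002624, P(S=-6)=1971435546875/76169967501312, P(S=-4)=5125732421875/609359740010496, P(S=-2)=1025146484375/457019805007872, P(S=0)=451064453125/914039610015744, P(S=2)=41005859375/457019805007872, P(S=4)=8201171875/609359740010496, P(S=6)=126171875/76169967501312, P(S=8)=25234375/152339935002624, P(S=10)=1009375/76169967501312, P(S=12)=1009375/1218719480020992, P(S=14)=11875/304679870005248, P(S=16)=2375/1828079220031488, P(S=18)=25/914039610015744, P(S=20)=1/3656158440062976
E[|S_20|] = Σ_m |m|·P(S_20=m) = 3046910528463145/228509902503936

Answer: 3046910528463145/228509902503936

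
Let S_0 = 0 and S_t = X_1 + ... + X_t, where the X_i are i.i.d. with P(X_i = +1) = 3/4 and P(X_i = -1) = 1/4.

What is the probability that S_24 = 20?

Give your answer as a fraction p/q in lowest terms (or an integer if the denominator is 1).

Answer: 2165293113021/70368744177664

Derivation:
To reach position 20 after 24 steps: need 22 steps of +1 and 2 steps of -1.
Number of such sequences: C(24,22) = 276
Each has probability (3/4)^22 · (1/4)^2 = 31381059609/281474976710656
P = 276 · 31381059609/281474976710656 = 2165293113021/70368744177664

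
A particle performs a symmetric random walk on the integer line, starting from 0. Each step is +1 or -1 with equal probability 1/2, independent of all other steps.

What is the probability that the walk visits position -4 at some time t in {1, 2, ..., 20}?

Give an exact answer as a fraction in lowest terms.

Answer: 200965/524288

Derivation:
Count via complement. Let g(t,s) = #length-t paths at position s with S_1..S_t all ≠ -4.
g(t,s) = g(t-1,s-1) + g(t-1,s+1) for s ≠ -4; g(t,-4) = 0.
t=0: g(0,0)=1
t=1: g(1,-1)=1 g(1,1)=1
t=2: g(2,-2)=1 g(2,0)=2 g(2,2)=1
t=3: g(3,-3)=1 g(3,-1)=3 g(3,1)=3 g(3,3)=1
t=4: g(4,-2)=4 g(4,0)=6 g(4,2)=4 g(4,4)=1
t=5: g(5,-3)=4 g(5,-1)=10 g(5,1)=10 g(5,3)=5 g(5,5)=1
t=6: g(6,-2)=14 g(6,0)=20 g(6,2)=15 g(6,4)=6 g(6,6)=1
t=7: g(7,-3)=14 g(7,-1)=34 g(7,1)=35 g(7,3)=21 g(7,5)=7 g(7,7)=1
t=8: g(8,-2)=48 g(8,0)=69 g(8,2)=56 g(8,4)=28 g(8,6)=8 g(8,8)=1
t=9: g(9,-3)=48 g(9,-1)=117 g(9,1)=125 g(9,3)=84 g(9,5)=36 g(9,7)=9 g(9,9)=1
t=10: g(10,-2)=165 g(10,0)=242 g(10,2)=209 g(10,4)=120 g(10,6)=45 g(10,8)=10 g(10,10)=1
t=11: g(11,-3)=165 g(11,-1)=407 g(11,1)=451 g(11,3)=329 g(11,5)=165 g(11,7)=55 g(11,9)=11 g(11,11)=1
t=12: g(12,-2)=572 g(12,0)=858 g(12,2)=780 g(12,4)=494 g(12,6)=220 g(12,8)=66 g(12,10)=12 g(12,12)=1
t=13: g(13,-3)=572 g(13,-1)=1430 g(13,1)=1638 g(13,3)=1274 g(13,5)=714 g(13,7)=286 g(13,9)=78 g(13,11)=13 g(13,13)=1
t=14: g(14,-2)=2002 g(14,0)=3068 g(14,2)=2912 g(14,4)=1988 g(14,6)=1000 g(14,8)=364 g(14,10)=91 g(14,12)=14 g(14,14)=1
t=15: g(15,-3)=2002 g(15,-1)=5070 g(15,1)=5980 g(15,3)=4900 g(15,5)=2988 g(15,7)=1364 g(15,9)=455 g(15,11)=105 g(15,13)=15 g(15,15)=1
t=16: g(16,-2)=7072 g(16,0)=11050 g(16,2)=10880 g(16,4)=7888 g(16,6)=4352 g(16,8)=1819 g(16,10)=560 g(16,12)=120 g(16,14)=16 g(16,16)=1
t=17: g(17,-3)=7072 g(17,-1)=18122 g(17,1)=21930 g(17,3)=18768 g(17,5)=12240 g(17,7)=6171 g(17,9)=2379 g(17,11)=680 g(17,13)=136 g(17,15)=17 g(17,17)=1
t=18: g(18,-2)=25194 g(18,0)=40052 g(18,2)=40698 g(18,4)=31008 g(18,6)=18411 g(18,8)=8550 g(18,10)=3059 g(18,12)=816 g(18,14)=153 g(18,16)=18 g(18,18)=1
t=19: g(19,-3)=25194 g(19,-1)=65246 g(19,1)=80750 g(19,3)=71706 g(19,5)=49419 g(19,7)=26961 g(19,9)=11609 g(19,11)=3875 g(19,13)=969 g(19,15)=171 g(19,17)=19 g(19,19)=1
t=20: g(20,-2)=90440 g(20,0)=145996 g(20,2)=152456 g(20,4)=121125 g(20,6)=76380 g(20,8)=38570 g(20,10)=15484 g(20,12)=4844 g(20,14)=1140 g(20,16)=190 g(20,18)=20 g(20,20)=1
Paths never hitting -4: Σ_s g(20,s) = 646646
Paths hitting -4: 2^20 - 646646 = 401930
P = 401930/1048576 = 200965/524288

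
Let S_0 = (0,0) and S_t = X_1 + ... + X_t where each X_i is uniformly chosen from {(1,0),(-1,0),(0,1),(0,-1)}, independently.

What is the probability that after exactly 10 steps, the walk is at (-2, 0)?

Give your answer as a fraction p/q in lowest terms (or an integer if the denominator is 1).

Let h be the number of horizontal steps (so 10-h are vertical). To end at (-2,0) need (h-2)/2 right-steps and ((10-h)+0)/2 up-steps.
Sum over h with 2 ≤ h ≤ 10, h ≡ 0 (mod 2), 10-h ≡ 0 (mod 2):
h=2: C(10,2)·C(2,0)·C(8,4) = 45·1·70 = 3150
h=4: C(10,4)·C(4,1)·C(6,3) = 210·4·20 = 16800
h=6: C(10,6)·C(6,2)·C(4,2) = 210·15·6 = 18900
h=8: C(10,8)·C(8,3)·C(2,1) = 45·56·2 = 5040
h=10: C(10,10)·C(10,4)·C(0,0) = 1·210·1 = 210
Total favorable: 44100
Total paths: 4^10 = 1048576
P = 44100/1048576 = 11025/262144

Answer: 11025/262144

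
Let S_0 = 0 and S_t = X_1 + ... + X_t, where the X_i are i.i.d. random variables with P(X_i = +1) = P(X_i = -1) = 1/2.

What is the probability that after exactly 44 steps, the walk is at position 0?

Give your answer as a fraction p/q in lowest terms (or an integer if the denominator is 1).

Answer: 263012370465/2199023255552

Derivation:
To return to 0 after 44 steps: need exactly 22 steps of +1 and 22 of -1.
Favorable paths: C(44,22) = 2104098963720
Total paths: 2^44 = 17592186044416
P = 2104098963720/17592186044416 = 263012370465/2199023255552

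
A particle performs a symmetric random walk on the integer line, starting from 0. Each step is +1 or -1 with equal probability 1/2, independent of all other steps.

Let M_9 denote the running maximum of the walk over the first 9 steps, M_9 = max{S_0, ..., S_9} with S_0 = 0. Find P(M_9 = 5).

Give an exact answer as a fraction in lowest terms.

Let M_9 = max(S_0,...,S_9). Use the reflection principle: for j ≥ 1, #{paths with M_9 ≥ j} = #{S_9 ≥ j} + #{S_9 ≥ j+1}.
By reflection, #{M_9 ≥ 5} = #{S_9 ≥ 5} + #{S_9 ≥ 6} = 46 + 10 = 56.
#{M_9 ≥ 6} = #{S_9 ≥ 6} + #{S_9 ≥ 7} = 10 + 10 = 20.
#{M_9 = 5} = 56 - 20 = 36.
P(M_9 = 5) = 36/512 = 9/128

Answer: 9/128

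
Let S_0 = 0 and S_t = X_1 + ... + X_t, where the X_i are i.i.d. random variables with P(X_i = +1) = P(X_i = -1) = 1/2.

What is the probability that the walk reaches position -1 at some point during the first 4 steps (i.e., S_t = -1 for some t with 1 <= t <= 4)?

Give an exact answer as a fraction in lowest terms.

Answer: 5/8

Derivation:
Count via complement. Let g(t,s) = #length-t paths at position s with S_1..S_t all ≠ -1.
g(t,s) = g(t-1,s-1) + g(t-1,s+1) for s ≠ -1; g(t,-1) = 0.
t=0: g(0,0)=1
t=1: g(1,1)=1
t=2: g(2,0)=1 g(2,2)=1
t=3: g(3,1)=2 g(3,3)=1
t=4: g(4,0)=2 g(4,2)=3 g(4,4)=1
Paths never hitting -1: Σ_s g(4,s) = 6
Paths hitting -1: 2^4 - 6 = 10
P = 10/16 = 5/8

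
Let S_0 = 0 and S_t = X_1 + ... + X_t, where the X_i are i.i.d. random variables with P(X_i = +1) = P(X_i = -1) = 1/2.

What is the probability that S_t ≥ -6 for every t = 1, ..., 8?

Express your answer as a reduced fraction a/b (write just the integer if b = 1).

Answer: 127/128

Derivation:
Let f(t,s) = #length-t paths at position s with S_1..S_t all ≥ -6.
f(t,s) = f(t-1,s-1) + f(t-1,s+1) for s ≥ -6; f(t,s) = 0 for s < -6.
t=0: f(0,0)=1
t=1: f(1,-1)=1 f(1,1)=1
t=2: f(2,-2)=1 f(2,0)=2 f(2,2)=1
t=3: f(3,-3)=1 f(3,-1)=3 f(3,1)=3 f(3,3)=1
t=4: f(4,-4)=1 f(4,-2)=4 f(4,0)=6 f(4,2)=4 f(4,4)=1
t=5: f(5,-5)=1 f(5,-3)=5 f(5,-1)=10 f(5,1)=10 f(5,3)=5 f(5,5)=1
t=6: f(6,-6)=1 f(6,-4)=6 f(6,-2)=15 f(6,0)=20 f(6,2)=15 f(6,4)=6 f(6,6)=1
t=7: f(7,-5)=7 f(7,-3)=21 f(7,-1)=35 f(7,1)=35 f(7,3)=21 f(7,5)=7 f(7,7)=1
t=8: f(8,-6)=7 f(8,-4)=28 f(8,-2)=56 f(8,0)=70 f(8,2)=56 f(8,4)=28 f(8,6)=8 f(8,8)=1
Σ_s f(8,s) = 254
P = 254/256 = 127/128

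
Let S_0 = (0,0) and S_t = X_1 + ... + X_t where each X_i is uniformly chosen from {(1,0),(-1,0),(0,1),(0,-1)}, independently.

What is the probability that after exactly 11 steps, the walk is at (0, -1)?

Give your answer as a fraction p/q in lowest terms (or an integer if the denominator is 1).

Answer: 53361/1048576

Derivation:
Let h be the number of horizontal steps (so 11-h are vertical). To end at (0,-1) need (h+0)/2 right-steps and ((11-h)-1)/2 up-steps.
Sum over h with 0 ≤ h ≤ 10, h ≡ 0 (mod 2), 11-h ≡ 1 (mod 2):
h=0: C(11,0)·C(0,0)·C(11,5) = 1·1·462 = 462
h=2: C(11,2)·C(2,1)·C(9,4) = 55·2·126 = 13860
h=4: C(11,4)·C(4,2)·C(7,3) = 330·6·35 = 69300
h=6: C(11,6)·C(6,3)·C(5,2) = 462·20·10 = 92400
h=8: C(11,8)·C(8,4)·C(3,1) = 165·70·3 = 34650
h=10: C(11,10)·C(10,5)·C(1,0) = 11·252·1 = 2772
Total favorable: 213444
Total paths: 4^11 = 4194304
P = 213444/4194304 = 53361/1048576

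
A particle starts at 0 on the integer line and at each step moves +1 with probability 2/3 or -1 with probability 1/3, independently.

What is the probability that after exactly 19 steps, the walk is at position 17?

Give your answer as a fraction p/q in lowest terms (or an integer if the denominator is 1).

Answer: 4980736/1162261467

Derivation:
To reach position 17 after 19 steps: need 18 steps of +1 and 1 step of -1.
Number of such sequences: C(19,18) = 19
Each has probability (2/3)^18 · (1/3)^1 = 262144/1162261467
P = 19 · 262144/1162261467 = 4980736/1162261467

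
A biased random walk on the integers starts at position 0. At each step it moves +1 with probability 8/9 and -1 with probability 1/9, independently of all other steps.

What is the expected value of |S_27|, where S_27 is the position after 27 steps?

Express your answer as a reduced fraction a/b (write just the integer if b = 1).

Answer: 5025286039278976599246209/239299329230617529590083

Derivation:
S_27 takes values m ≡ 1 (mod 2) with |m| ≤ 27; P(S_27=m) = C(27,(27+m)/2) · (8/9)^((27+m)/2) · (1/9)^((27-m)/2).
Distribution: P(S=-27)=1/58149737003040059690390169, P(S=-25)=8/2153693963075557766310747, P(S=-23)=832/2153693963075557766310747, P(S=-21)=166400/6461081889226673298932241, P(S=-19)=2662400/2153693963075557766310747, P(S=-17)=97976320/2153693963075557766310747, P(S=-15)=8621916160/6461081889226673298932241, P(S=-13)=68975329280/2153693963075557766310747, P(S=-11)=1379506585600/2153693963075557766310747, P(S=-9)=209685001011200/19383245667680019896796723, P(S=-7)=335496001617920/2153693963075557766310747, P(S=-5)=4147950565457920/2153693963075557766310747, P(S=-3)=132734418094653440/6461081889226673298932241, P(S=-1)=408413594137395200/2153693963075557766310747, P(S=1)=3267308753099161600/2153693963075557766310747, P(S=3)=67960022064462561280/6461081889226673298932241, P(S=5)=135920044128925122560/2153693963075557766310747, P(S=7)=703586110785024163840/2153693963075557766310747, P(S=9)=28143444431400966553600/19383245667680019896796723, P(S=11)=11849871339537249075200/2153693963075557766310747, P(S=13)=37919588286519197040640/2153693963075557766310747, P(S=15)=303356706292153576325120/6461081889226673298932241, P(S=17)=220623059121566237327360/2153693963075557766310747, P(S=19)=383692276733158673612800/2153693963075557766310747, P(S=21)=1534769106932634694451200/6461081889226673298932241, P(S=23)=491126114218443102224384/2153693963075557766310747, P(S=25)=302231454903657293676544/2153693963075557766310747, P(S=27)=2417851639229258349412352/58149737003040059690390169
E[|S_27|] = Σ_m |m|·P(S_27=m) = 5025286039278976599246209/239299329230617529590083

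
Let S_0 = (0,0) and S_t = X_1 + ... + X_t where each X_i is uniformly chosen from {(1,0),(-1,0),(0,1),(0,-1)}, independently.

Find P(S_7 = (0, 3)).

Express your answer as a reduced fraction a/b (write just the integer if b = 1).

Let h be the number of horizontal steps (so 7-h are vertical). To end at (0,3) need (h+0)/2 right-steps and ((7-h)+3)/2 up-steps.
Sum over h with 0 ≤ h ≤ 4, h ≡ 0 (mod 2), 7-h ≡ 1 (mod 2):
h=0: C(7,0)·C(0,0)·C(7,5) = 1·1·21 = 21
h=2: C(7,2)·C(2,1)·C(5,4) = 21·2·5 = 210
h=4: C(7,4)·C(4,2)·C(3,3) = 35·6·1 = 210
Total favorable: 441
Total paths: 4^7 = 16384
P = 441/16384 = 441/16384

Answer: 441/16384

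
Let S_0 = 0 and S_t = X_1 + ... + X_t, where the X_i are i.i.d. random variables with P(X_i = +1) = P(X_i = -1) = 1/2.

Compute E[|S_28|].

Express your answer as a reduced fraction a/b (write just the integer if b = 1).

Answer: 35102025/8388608

Derivation:
S_28 takes values m ≡ 0 (mod 2) with |m| ≤ 28; P(S_28=m) = C(28,(28+m)/2)/2^28.
Total paths: 2^28 = 268435456
Distribution: P(S=-28)=1/268435456, P(S=-26)=28/268435456, P(S=-24)=378/268435456, P(S=-22)=3276/268435456, P(S=-20)=20475/268435456, P(S=-18)=98280/268435456, P(S=-16)=376740/268435456, P(S=-14)=1184040/268435456, P(S=-12)=3108105/268435456, P(S=-10)=6906900/268435456, P(S=-8)=13123110/268435456, P(S=-6)=21474180/268435456, P(S=-4)=30421755/268435456, P(S=-2)=37442160/268435456, P(S=0)=40116600/268435456, P(S=2)=37442160/268435456, P(S=4)=30421755/268435456, P(S=6)=21474180/268435456, P(S=8)=13123110/268435456, P(S=10)=6906900/268435456, P(S=12)=3108105/268435456, P(S=14)=1184040/268435456, P(S=16)=376740/268435456, P(S=18)=98280/268435456, P(S=20)=20475/268435456, P(S=22)=3276/268435456, P(S=24)=378/268435456, P(S=26)=28/268435456, P(S=28)=1/268435456
E[|S_28|] = Σ_m |m|·P(S_28=m) = 1123264800/268435456 = 35102025/8388608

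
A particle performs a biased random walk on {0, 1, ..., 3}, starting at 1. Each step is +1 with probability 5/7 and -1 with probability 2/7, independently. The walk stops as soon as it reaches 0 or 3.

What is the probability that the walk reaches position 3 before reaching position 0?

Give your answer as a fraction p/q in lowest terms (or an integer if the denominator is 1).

Biased walk: p = 5/7, q = 2/7, r = q/p = 2/5
Gambler's ruin: P(hit 3 before 0 | start at 1) = (1 - r^a)/(1 - r^N)
r^1 = 2/5; r^3 = 8/125
P = (1 - 2/5) / (1 - 8/125) = 3/5 / 117/125 = 25/39

Answer: 25/39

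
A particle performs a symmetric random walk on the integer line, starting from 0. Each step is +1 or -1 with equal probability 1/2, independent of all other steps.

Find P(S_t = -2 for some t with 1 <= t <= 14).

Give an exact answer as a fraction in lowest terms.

Answer: 9949/16384

Derivation:
Count via complement. Let g(t,s) = #length-t paths at position s with S_1..S_t all ≠ -2.
g(t,s) = g(t-1,s-1) + g(t-1,s+1) for s ≠ -2; g(t,-2) = 0.
t=0: g(0,0)=1
t=1: g(1,-1)=1 g(1,1)=1
t=2: g(2,0)=2 g(2,2)=1
t=3: g(3,-1)=2 g(3,1)=3 g(3,3)=1
t=4: g(4,0)=5 g(4,2)=4 g(4,4)=1
t=5: g(5,-1)=5 g(5,1)=9 g(5,3)=5 g(5,5)=1
t=6: g(6,0)=14 g(6,2)=14 g(6,4)=6 g(6,6)=1
t=7: g(7,-1)=14 g(7,1)=28 g(7,3)=20 g(7,5)=7 g(7,7)=1
t=8: g(8,0)=42 g(8,2)=48 g(8,4)=27 g(8,6)=8 g(8,8)=1
t=9: g(9,-1)=42 g(9,1)=90 g(9,3)=75 g(9,5)=35 g(9,7)=9 g(9,9)=1
t=10: g(10,0)=132 g(10,2)=165 g(10,4)=110 g(10,6)=44 g(10,8)=10 g(10,10)=1
t=11: g(11,-1)=132 g(11,1)=297 g(11,3)=275 g(11,5)=154 g(11,7)=54 g(11,9)=11 g(11,11)=1
t=12: g(12,0)=429 g(12,2)=572 g(12,4)=429 g(12,6)=208 g(12,8)=65 g(12,10)=12 g(12,12)=1
t=13: g(13,-1)=429 g(13,1)=1001 g(13,3)=1001 g(13,5)=637 g(13,7)=273 g(13,9)=77 g(13,11)=13 g(13,13)=1
t=14: g(14,0)=1430 g(14,2)=2002 g(14,4)=1638 g(14,6)=910 g(14,8)=350 g(14,10)=90 g(14,12)=14 g(14,14)=1
Paths never hitting -2: Σ_s g(14,s) = 6435
Paths hitting -2: 2^14 - 6435 = 9949
P = 9949/16384 = 9949/16384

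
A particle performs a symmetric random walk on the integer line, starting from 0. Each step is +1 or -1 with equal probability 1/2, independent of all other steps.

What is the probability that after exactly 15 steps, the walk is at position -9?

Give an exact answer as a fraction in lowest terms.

To reach position -9 after 15 steps: need 3 steps of +1 and 12 of -1.
Favorable paths: C(15,3) = 455
Total paths: 2^15 = 32768
P = 455/32768 = 455/32768

Answer: 455/32768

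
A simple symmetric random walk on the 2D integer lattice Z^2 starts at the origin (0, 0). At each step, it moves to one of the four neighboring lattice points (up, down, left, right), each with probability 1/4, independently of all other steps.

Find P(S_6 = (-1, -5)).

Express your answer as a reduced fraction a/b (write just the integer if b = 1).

Let h be the number of horizontal steps (so 6-h are vertical). To end at (-1,-5) need (h-1)/2 right-steps and ((6-h)-5)/2 up-steps.
Sum over h with 1 ≤ h ≤ 1, h ≡ 1 (mod 2), 6-h ≡ 1 (mod 2):
h=1: C(6,1)·C(1,0)·C(5,0) = 6·1·1 = 6
Total favorable: 6
Total paths: 4^6 = 4096
P = 6/4096 = 3/2048

Answer: 3/2048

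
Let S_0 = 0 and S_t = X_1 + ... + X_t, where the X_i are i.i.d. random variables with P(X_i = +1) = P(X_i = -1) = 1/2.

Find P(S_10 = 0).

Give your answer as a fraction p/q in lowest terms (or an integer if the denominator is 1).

To reach position 0 after 10 steps: need 5 steps of +1 and 5 of -1.
Favorable paths: C(10,5) = 252
Total paths: 2^10 = 1024
P = 252/1024 = 63/256

Answer: 63/256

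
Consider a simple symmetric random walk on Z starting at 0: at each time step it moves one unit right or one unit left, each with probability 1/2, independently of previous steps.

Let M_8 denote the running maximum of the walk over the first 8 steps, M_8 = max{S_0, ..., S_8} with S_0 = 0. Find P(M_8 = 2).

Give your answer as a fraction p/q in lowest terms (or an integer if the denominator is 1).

Let M_8 = max(S_0,...,S_8). Use the reflection principle: for j ≥ 1, #{paths with M_8 ≥ j} = #{S_8 ≥ j} + #{S_8 ≥ j+1}.
By reflection, #{M_8 ≥ 2} = #{S_8 ≥ 2} + #{S_8 ≥ 3} = 93 + 37 = 130.
#{M_8 ≥ 3} = #{S_8 ≥ 3} + #{S_8 ≥ 4} = 37 + 37 = 74.
#{M_8 = 2} = 130 - 74 = 56.
P(M_8 = 2) = 56/256 = 7/32

Answer: 7/32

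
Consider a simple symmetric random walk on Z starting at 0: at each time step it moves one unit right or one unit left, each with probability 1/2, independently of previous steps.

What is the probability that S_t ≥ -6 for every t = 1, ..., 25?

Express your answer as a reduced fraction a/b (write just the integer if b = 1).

Answer: 27895895/33554432

Derivation:
Let f(t,s) = #length-t paths at position s with S_1..S_t all ≥ -6.
f(t,s) = f(t-1,s-1) + f(t-1,s+1) for s ≥ -6; f(t,s) = 0 for s < -6.
t=0: f(0,0)=1
t=1: f(1,-1)=1 f(1,1)=1
t=2: f(2,-2)=1 f(2,0)=2 f(2,2)=1
t=3: f(3,-3)=1 f(3,-1)=3 f(3,1)=3 f(3,3)=1
t=4: f(4,-4)=1 f(4,-2)=4 f(4,0)=6 f(4,2)=4 f(4,4)=1
t=5: f(5,-5)=1 f(5,-3)=5 f(5,-1)=10 f(5,1)=10 f(5,3)=5 f(5,5)=1
t=6: f(6,-6)=1 f(6,-4)=6 f(6,-2)=15 f(6,0)=20 f(6,2)=15 f(6,4)=6 f(6,6)=1
t=7: f(7,-5)=7 f(7,-3)=21 f(7,-1)=35 f(7,1)=35 f(7,3)=21 f(7,5)=7 f(7,7)=1
t=8: f(8,-6)=7 f(8,-4)=28 f(8,-2)=56 f(8,0)=70 f(8,2)=56 f(8,4)=28 f(8,6)=8 f(8,8)=1
t=9: f(9,-5)=35 f(9,-3)=84 f(9,-1)=126 f(9,1)=126 f(9,3)=84 f(9,5)=36 f(9,7)=9 f(9,9)=1
t=10: f(10,-6)=35 f(10,-4)=119 f(10,-2)=210 f(10,0)=252 f(10,2)=210 f(10,4)=120 f(10,6)=45 f(10,8)=10 f(10,10)=1
t=11: f(11,-5)=154 f(11,-3)=329 f(11,-1)=462 f(11,1)=462 f(11,3)=330 f(11,5)=165 f(11,7)=55 f(11,9)=11 f(11,11)=1
t=12: f(12,-6)=154 f(12,-4)=483 f(12,-2)=791 f(12,0)=924 f(12,2)=792 f(12,4)=495 f(12,6)=220 f(12,8)=66 f(12,10)=12 f(12,12)=1
t=13: f(13,-5)=637 f(13,-3)=1274 f(13,-1)=1715 f(13,1)=1716 f(13,3)=1287 f(13,5)=715 f(13,7)=286 f(13,9)=78 f(13,11)=13 f(13,13)=1
t=14: f(14,-6)=637 f(14,-4)=1911 f(14,-2)=2989 f(14,0)=3431 f(14,2)=3003 f(14,4)=2002 f(14,6)=1001 f(14,8)=364 f(14,10)=91 f(14,12)=14 f(14,14)=1
t=15: f(15,-5)=2548 f(15,-3)=4900 f(15,-1)=6420 f(15,1)=6434 f(15,3)=5005 f(15,5)=3003 f(15,7)=1365 f(15,9)=455 f(15,11)=105 f(15,13)=15 f(15,15)=1
t=16: f(16,-6)=2548 f(16,-4)=7448 f(16,-2)=11320 f(16,0)=12854 f(16,2)=11439 f(16,4)=8008 f(16,6)=4368 f(16,8)=1820 f(16,10)=560 f(16,12)=120 f(16,14)=16 f(16,16)=1
t=17: f(17,-5)=9996 f(17,-3)=18768 f(17,-1)=24174 f(17,1)=24293 f(17,3)=19447 f(17,5)=12376 f(17,7)=6188 f(17,9)=2380 f(17,11)=680 f(17,13)=136 f(17,15)=17 f(17,17)=1
t=18: f(18,-6)=9996 f(18,-4)=28764 f(18,-2)=42942 f(18,0)=48467 f(18,2)=43740 f(18,4)=31823 f(18,6)=18564 f(18,8)=8568 f(18,10)=3060 f(18,12)=816 f(18,14)=153 f(18,16)=18 f(18,18)=1
t=19: f(19,-5)=38760 f(19,-3)=71706 f(19,-1)=91409 f(19,1)=92207 f(19,3)=75563 f(19,5)=50387 f(19,7)=27132 f(19,9)=11628 f(19,11)=3876 f(19,13)=969 f(19,15)=171 f(19,17)=19 f(19,19)=1
t=20: f(20,-6)=38760 f(20,-4)=110466 f(20,-2)=163115 f(20,0)=183616 f(20,2)=167770 f(20,4)=125950 f(20,6)=77519 f(20,8)=38760 f(20,10)=15504 f(20,12)=4845 f(20,14)=1140 f(20,16)=190 f(20,18)=20 f(20,20)=1
t=21: f(21,-5)=149226 f(21,-3)=273581 f(21,-1)=346731 f(21,1)=351386 f(21,3)=293720 f(21,5)=203469 f(21,7)=116279 f(21,9)=54264 f(21,11)=20349 f(21,13)=5985 f(21,15)=1330 f(21,17)=210 f(21,19)=21 f(21,21)=1
t=22: f(22,-6)=149226 f(22,-4)=422807 f(22,-2)=620312 f(22,0)=698117 f(22,2)=645106 f(22,4)=497189 f(22,6)=319748 f(22,8)=170543 f(22,10)=74613 f(22,12)=26334 f(22,14)=7315 f(22,16)=1540 f(22,18)=231 f(22,20)=22 f(22,22)=1
t=23: f(23,-5)=572033 f(23,-3)=1043119 f(23,-1)=1318429 f(23,1)=1343223 f(23,3)=1142295 f(23,5)=816937 f(23,7)=490291 f(23,9)=245156 f(23,11)=100947 f(23,13)=33649 f(23,15)=8855 f(23,17)=1771 f(23,19)=253 f(23,21)=23 f(23,23)=1
t=24: f(24,-6)=572033 f(24,-4)=1615152 f(24,-2)=2361548 f(24,0)=2661652 f(24,2)=2485518 f(24,4)=1959232 f(24,6)=1307228 f(24,8)=735447 f(24,10)=346103 f(24,12)=134596 f(24,14)=42504 f(24,16)=10626 f(24,18)=2024 f(24,20)=276 f(24,22)=24 f(24,24)=1
t=25: f(25,-5)=2187185 f(25,-3)=3976700 f(25,-1)=5023200 f(25,1)=5147170 f(25,3)=4444750 f(25,5)=3266460 f(25,7)=2042675 f(25,9)=1081550 f(25,11)=480699 f(25,13)=177100 f(25,15)=53130 f(25,17)=12650 f(25,19)=2300 f(25,21)=300 f(25,23)=25 f(25,25)=1
Σ_s f(25,s) = 27895895
P = 27895895/33554432 = 27895895/33554432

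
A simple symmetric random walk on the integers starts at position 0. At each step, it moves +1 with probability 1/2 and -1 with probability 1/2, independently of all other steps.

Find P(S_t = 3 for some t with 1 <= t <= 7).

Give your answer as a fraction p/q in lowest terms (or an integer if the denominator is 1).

Answer: 37/128

Derivation:
Count via complement. Let g(t,s) = #length-t paths at position s with S_1..S_t all ≠ 3.
g(t,s) = g(t-1,s-1) + g(t-1,s+1) for s ≠ 3; g(t,3) = 0.
t=0: g(0,0)=1
t=1: g(1,-1)=1 g(1,1)=1
t=2: g(2,-2)=1 g(2,0)=2 g(2,2)=1
t=3: g(3,-3)=1 g(3,-1)=3 g(3,1)=3
t=4: g(4,-4)=1 g(4,-2)=4 g(4,0)=6 g(4,2)=3
t=5: g(5,-5)=1 g(5,-3)=5 g(5,-1)=10 g(5,1)=9
t=6: g(6,-6)=1 g(6,-4)=6 g(6,-2)=15 g(6,0)=19 g(6,2)=9
t=7: g(7,-7)=1 g(7,-5)=7 g(7,-3)=21 g(7,-1)=34 g(7,1)=28
Paths never hitting 3: Σ_s g(7,s) = 91
Paths hitting 3: 2^7 - 91 = 37
P = 37/128 = 37/128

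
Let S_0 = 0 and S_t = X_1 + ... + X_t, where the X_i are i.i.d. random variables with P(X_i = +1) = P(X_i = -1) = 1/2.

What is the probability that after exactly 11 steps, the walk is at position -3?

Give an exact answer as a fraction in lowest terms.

To reach position -3 after 11 steps: need 4 steps of +1 and 7 of -1.
Favorable paths: C(11,4) = 330
Total paths: 2^11 = 2048
P = 330/2048 = 165/1024

Answer: 165/1024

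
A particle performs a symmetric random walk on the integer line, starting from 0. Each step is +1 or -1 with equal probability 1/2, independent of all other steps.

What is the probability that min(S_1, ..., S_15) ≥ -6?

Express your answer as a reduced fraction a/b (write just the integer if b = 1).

Let f(t,s) = #length-t paths at position s with S_1..S_t all ≥ -6.
f(t,s) = f(t-1,s-1) + f(t-1,s+1) for s ≥ -6; f(t,s) = 0 for s < -6.
t=0: f(0,0)=1
t=1: f(1,-1)=1 f(1,1)=1
t=2: f(2,-2)=1 f(2,0)=2 f(2,2)=1
t=3: f(3,-3)=1 f(3,-1)=3 f(3,1)=3 f(3,3)=1
t=4: f(4,-4)=1 f(4,-2)=4 f(4,0)=6 f(4,2)=4 f(4,4)=1
t=5: f(5,-5)=1 f(5,-3)=5 f(5,-1)=10 f(5,1)=10 f(5,3)=5 f(5,5)=1
t=6: f(6,-6)=1 f(6,-4)=6 f(6,-2)=15 f(6,0)=20 f(6,2)=15 f(6,4)=6 f(6,6)=1
t=7: f(7,-5)=7 f(7,-3)=21 f(7,-1)=35 f(7,1)=35 f(7,3)=21 f(7,5)=7 f(7,7)=1
t=8: f(8,-6)=7 f(8,-4)=28 f(8,-2)=56 f(8,0)=70 f(8,2)=56 f(8,4)=28 f(8,6)=8 f(8,8)=1
t=9: f(9,-5)=35 f(9,-3)=84 f(9,-1)=126 f(9,1)=126 f(9,3)=84 f(9,5)=36 f(9,7)=9 f(9,9)=1
t=10: f(10,-6)=35 f(10,-4)=119 f(10,-2)=210 f(10,0)=252 f(10,2)=210 f(10,4)=120 f(10,6)=45 f(10,8)=10 f(10,10)=1
t=11: f(11,-5)=154 f(11,-3)=329 f(11,-1)=462 f(11,1)=462 f(11,3)=330 f(11,5)=165 f(11,7)=55 f(11,9)=11 f(11,11)=1
t=12: f(12,-6)=154 f(12,-4)=483 f(12,-2)=791 f(12,0)=924 f(12,2)=792 f(12,4)=495 f(12,6)=220 f(12,8)=66 f(12,10)=12 f(12,12)=1
t=13: f(13,-5)=637 f(13,-3)=1274 f(13,-1)=1715 f(13,1)=1716 f(13,3)=1287 f(13,5)=715 f(13,7)=286 f(13,9)=78 f(13,11)=13 f(13,13)=1
t=14: f(14,-6)=637 f(14,-4)=1911 f(14,-2)=2989 f(14,0)=3431 f(14,2)=3003 f(14,4)=2002 f(14,6)=1001 f(14,8)=364 f(14,10)=91 f(14,12)=14 f(14,14)=1
t=15: f(15,-5)=2548 f(15,-3)=4900 f(15,-1)=6420 f(15,1)=6434 f(15,3)=5005 f(15,5)=3003 f(15,7)=1365 f(15,9)=455 f(15,11)=105 f(15,13)=15 f(15,15)=1
Σ_s f(15,s) = 30251
P = 30251/32768 = 30251/32768

Answer: 30251/32768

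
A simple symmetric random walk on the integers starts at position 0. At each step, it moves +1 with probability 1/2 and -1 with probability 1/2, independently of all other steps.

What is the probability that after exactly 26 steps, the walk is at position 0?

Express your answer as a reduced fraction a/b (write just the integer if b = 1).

To return to 0 after 26 steps: need exactly 13 steps of +1 and 13 of -1.
Favorable paths: C(26,13) = 10400600
Total paths: 2^26 = 67108864
P = 10400600/67108864 = 1300075/8388608

Answer: 1300075/8388608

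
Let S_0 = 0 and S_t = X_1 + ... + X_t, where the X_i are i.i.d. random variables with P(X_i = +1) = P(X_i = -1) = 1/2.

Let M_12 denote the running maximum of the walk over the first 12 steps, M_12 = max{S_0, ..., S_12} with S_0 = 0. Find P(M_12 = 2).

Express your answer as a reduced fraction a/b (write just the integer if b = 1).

Let M_12 = max(S_0,...,S_12). Use the reflection principle: for j ≥ 1, #{paths with M_12 ≥ j} = #{S_12 ≥ j} + #{S_12 ≥ j+1}.
By reflection, #{M_12 ≥ 2} = #{S_12 ≥ 2} + #{S_12 ≥ 3} = 1586 + 794 = 2380.
#{M_12 ≥ 3} = #{S_12 ≥ 3} + #{S_12 ≥ 4} = 794 + 794 = 1588.
#{M_12 = 2} = 2380 - 1588 = 792.
P(M_12 = 2) = 792/4096 = 99/512

Answer: 99/512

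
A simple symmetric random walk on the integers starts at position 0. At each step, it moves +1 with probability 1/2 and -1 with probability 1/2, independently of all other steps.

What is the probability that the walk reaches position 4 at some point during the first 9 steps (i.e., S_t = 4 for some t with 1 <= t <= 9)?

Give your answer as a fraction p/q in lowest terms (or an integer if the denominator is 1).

Answer: 23/128

Derivation:
Count via complement. Let g(t,s) = #length-t paths at position s with S_1..S_t all ≠ 4.
g(t,s) = g(t-1,s-1) + g(t-1,s+1) for s ≠ 4; g(t,4) = 0.
t=0: g(0,0)=1
t=1: g(1,-1)=1 g(1,1)=1
t=2: g(2,-2)=1 g(2,0)=2 g(2,2)=1
t=3: g(3,-3)=1 g(3,-1)=3 g(3,1)=3 g(3,3)=1
t=4: g(4,-4)=1 g(4,-2)=4 g(4,0)=6 g(4,2)=4
t=5: g(5,-5)=1 g(5,-3)=5 g(5,-1)=10 g(5,1)=10 g(5,3)=4
t=6: g(6,-6)=1 g(6,-4)=6 g(6,-2)=15 g(6,0)=20 g(6,2)=14
t=7: g(7,-7)=1 g(7,-5)=7 g(7,-3)=21 g(7,-1)=35 g(7,1)=34 g(7,3)=14
t=8: g(8,-8)=1 g(8,-6)=8 g(8,-4)=28 g(8,-2)=56 g(8,0)=69 g(8,2)=48
t=9: g(9,-9)=1 g(9,-7)=9 g(9,-5)=36 g(9,-3)=84 g(9,-1)=125 g(9,1)=117 g(9,3)=48
Paths never hitting 4: Σ_s g(9,s) = 420
Paths hitting 4: 2^9 - 420 = 92
P = 92/512 = 23/128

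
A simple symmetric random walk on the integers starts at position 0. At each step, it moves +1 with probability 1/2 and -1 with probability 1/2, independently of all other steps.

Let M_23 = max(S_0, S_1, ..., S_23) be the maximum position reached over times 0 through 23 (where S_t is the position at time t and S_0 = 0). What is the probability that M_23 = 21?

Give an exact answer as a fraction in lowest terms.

Let M_23 = max(S_0,...,S_23). Use the reflection principle: for j ≥ 1, #{paths with M_23 ≥ j} = #{S_23 ≥ j} + #{S_23 ≥ j+1}.
By reflection, #{M_23 ≥ 21} = #{S_23 ≥ 21} + #{S_23 ≥ 22} = 24 + 1 = 25.
#{M_23 ≥ 22} = #{S_23 ≥ 22} + #{S_23 ≥ 23} = 1 + 1 = 2.
#{M_23 = 21} = 25 - 2 = 23.
P(M_23 = 21) = 23/8388608 = 23/8388608

Answer: 23/8388608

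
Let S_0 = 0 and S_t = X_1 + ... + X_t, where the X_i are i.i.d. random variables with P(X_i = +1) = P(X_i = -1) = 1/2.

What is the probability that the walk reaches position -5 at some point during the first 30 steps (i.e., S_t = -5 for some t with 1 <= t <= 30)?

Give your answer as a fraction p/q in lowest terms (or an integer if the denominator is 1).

Answer: 194129627/536870912

Derivation:
Count via complement. Let g(t,s) = #length-t paths at position s with S_1..S_t all ≠ -5.
g(t,s) = g(t-1,s-1) + g(t-1,s+1) for s ≠ -5; g(t,-5) = 0.
t=0: g(0,0)=1
t=1: g(1,-1)=1 g(1,1)=1
t=2: g(2,-2)=1 g(2,0)=2 g(2,2)=1
t=3: g(3,-3)=1 g(3,-1)=3 g(3,1)=3 g(3,3)=1
t=4: g(4,-4)=1 g(4,-2)=4 g(4,0)=6 g(4,2)=4 g(4,4)=1
t=5: g(5,-3)=5 g(5,-1)=10 g(5,1)=10 g(5,3)=5 g(5,5)=1
t=6: g(6,-4)=5 g(6,-2)=15 g(6,0)=20 g(6,2)=15 g(6,4)=6 g(6,6)=1
t=7: g(7,-3)=20 g(7,-1)=35 g(7,1)=35 g(7,3)=21 g(7,5)=7 g(7,7)=1
t=8: g(8,-4)=20 g(8,-2)=55 g(8,0)=70 g(8,2)=56 g(8,4)=28 g(8,6)=8 g(8,8)=1
t=9: g(9,-3)=75 g(9,-1)=125 g(9,1)=126 g(9,3)=84 g(9,5)=36 g(9,7)=9 g(9,9)=1
t=10: g(10,-4)=75 g(10,-2)=200 g(10,0)=251 g(10,2)=210 g(10,4)=120 g(10,6)=45 g(10,8)=10 g(10,10)=1
t=11: g(11,-3)=275 g(11,-1)=451 g(11,1)=461 g(11,3)=330 g(11,5)=165 g(11,7)=55 g(11,9)=11 g(11,11)=1
t=12: g(12,-4)=275 g(12,-2)=726 g(12,0)=912 g(12,2)=791 g(12,4)=495 g(12,6)=220 g(12,8)=66 g(12,10)=12 g(12,12)=1
t=13: g(13,-3)=1001 g(13,-1)=1638 g(13,1)=1703 g(13,3)=1286 g(13,5)=715 g(13,7)=286 g(13,9)=78 g(13,11)=13 g(13,13)=1
t=14: g(14,-4)=1001 g(14,-2)=2639 g(14,0)=3341 g(14,2)=2989 g(14,4)=2001 g(14,6)=1001 g(14,8)=364 g(14,10)=91 g(14,12)=14 g(14,14)=1
t=15: g(15,-3)=3640 g(15,-1)=5980 g(15,1)=6330 g(15,3)=4990 g(15,5)=3002 g(15,7)=1365 g(15,9)=455 g(15,11)=105 g(15,13)=15 g(15,15)=1
t=16: g(16,-4)=3640 g(16,-2)=9620 g(16,0)=12310 g(16,2)=11320 g(16,4)=7992 g(16,6)=4367 g(16,8)=1820 g(16,10)=560 g(16,12)=120 g(16,14)=16 g(16,16)=1
t=17: g(17,-3)=13260 g(17,-1)=21930 g(17,1)=23630 g(17,3)=19312 g(17,5)=12359 g(17,7)=6187 g(17,9)=2380 g(17,11)=680 g(17,13)=136 g(17,15)=17 g(17,17)=1
t=18: g(18,-4)=13260 g(18,-2)=35190 g(18,0)=45560 g(18,2)=42942 g(18,4)=31671 g(18,6)=18546 g(18,8)=8567 g(18,10)=3060 g(18,12)=816 g(18,14)=153 g(18,16)=18 g(18,18)=1
t=19: g(19,-3)=48450 g(19,-1)=80750 g(19,1)=88502 g(19,3)=74613 g(19,5)=50217 g(19,7)=27113 g(19,9)=11627 g(19,11)=3876 g(19,13)=969 g(19,15)=171 g(19,17)=19 g(19,19)=1
t=20: g(20,-4)=48450 g(20,-2)=129200 g(20,0)=169252 g(20,2)=163115 g(20,4)=124830 g(20,6)=77330 g(20,8)=38740 g(20,10)=15503 g(20,12)=4845 g(20,14)=1140 g(20,16)=190 g(20,18)=20 g(20,20)=1
t=21: g(21,-3)=177650 g(21,-1)=298452 g(21,1)=332367 g(21,3)=287945 g(21,5)=202160 g(21,7)=116070 g(21,9)=54243 g(21,11)=20348 g(21,13)=5985 g(21,15)=1330 g(21,17)=210 g(21,19)=21 g(21,21)=1
t=22: g(22,-4)=177650 g(22,-2)=476102 g(22,0)=630819 g(22,2)=620312 g(22,4)=490105 g(22,6)=318230 g(22,8)=170313 g(22,10)=74591 g(22,12)=26333 g(22,14)=7315 g(22,16)=1540 g(22,18)=231 g(22,20)=22 g(22,22)=1
t=23: g(23,-3)=653752 g(23,-1)=1106921 g(23,1)=1251131 g(23,3)=1110417 g(23,5)=808335 g(23,7)=488543 g(23,9)=244904 g(23,11)=100924 g(23,13)=33648 g(23,15)=8855 g(23,17)=1771 g(23,19)=253 g(23,21)=23 g(23,23)=1
t=24: g(24,-4)=653752 g(24,-2)=1760673 g(24,0)=2358052 g(24,2)=2361548 g(24,4)=1918752 g(24,6)=1296878 g(24,8)=733447 g(24,10)=345828 g(24,12)=134572 g(24,14)=42503 g(24,16)=10626 g(24,18)=2024 g(24,20)=276 g(24,22)=24 g(24,24)=1
t=25: g(25,-3)=2414425 g(25,-1)=4118725 g(25,1)=4719600 g(25,3)=4280300 g(25,5)=3215630 g(25,7)=2030325 g(25,9)=1079275 g(25,11)=480400 g(25,13)=177075 g(25,15)=53129 g(25,17)=12650 g(25,19)=2300 g(25,21)=300 g(25,23)=25 g(25,25)=1
t=26: g(26,-4)=2414425 g(26,-2)=6533150 g(26,0)=8838325 g(26,2)=8999900 g(26,4)=7495930 g(26,6)=5245955 g(26,8)=3109600 g(26,10)=1559675 g(26,12)=657475 g(26,14)=230204 g(26,16)=65779 g(26,18)=14950 g(26,20)=2600 g(26,22)=325 g(26,24)=26 g(26,26)=1
t=27: g(27,-3)=8947575 g(27,-1)=15371475 g(27,1)=17838225 g(27,3)=16495830 g(27,5)=12741885 g(27,7)=8355555 g(27,9)=4669275 g(27,11)=2217150 g(27,13)=887679 g(27,15)=295983 g(27,17)=80729 g(27,19)=17550 g(27,21)=2925 g(27,23)=351 g(27,25)=27 g(27,27)=1
t=28: g(28,-4)=8947575 g(28,-2)=24319050 g(28,0)=33209700 g(28,2)=34334055 g(28,4)=29237715 g(28,6)=21097440 g(28,8)=13024830 g(28,10)=6886425 g(28,12)=3104829 g(28,14)=1183662 g(28,16)=376712 g(28,18)=98279 g(28,20)=20475 g(28,22)=3276 g(28,24)=378 g(28,26)=28 g(28,28)=1
t=29: g(29,-3)=33266625 g(29,-1)=57528750 g(29,1)=67543755 g(29,3)=63571770 g(29,5)=50335155 g(29,7)=34122270 g(29,9)=19911255 g(29,11)=9991254 g(29,13)=4288491 g(29,15)=1560374 g(29,17)=474991 g(29,19)=118754 g(29,21)=23751 g(29,23)=3654 g(29,25)=406 g(29,27)=29 g(29,29)=1
t=30: g(30,-4)=33266625 g(30,-2)=90795375 g(30,0)=125072505 g(30,2)=131115525 g(30,4)=113906925 g(30,6)=84457425 g(30,8)=54033525 g(30,10)=29902509 g(30,12)=14279745 g(30,14)=5848865 g(30,16)=2035365 g(30,18)=593745 g(30,20)=142505 g(30,22)=27405 g(30,24)=4060 g(30,26)=435 g(30,28)=30 g(30,30)=1
Paths never hitting -5: Σ_s g(30,s) = 685482570
Paths hitting -5: 2^30 - 685482570 = 388259254
P = 388259254/1073741824 = 194129627/536870912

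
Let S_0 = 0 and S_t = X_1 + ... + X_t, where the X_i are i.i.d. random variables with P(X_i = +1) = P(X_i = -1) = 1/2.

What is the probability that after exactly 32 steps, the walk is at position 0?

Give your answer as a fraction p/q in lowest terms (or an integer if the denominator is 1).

To return to 0 after 32 steps: need exactly 16 steps of +1 and 16 of -1.
Favorable paths: C(32,16) = 601080390
Total paths: 2^32 = 4294967296
P = 601080390/4294967296 = 300540195/2147483648

Answer: 300540195/2147483648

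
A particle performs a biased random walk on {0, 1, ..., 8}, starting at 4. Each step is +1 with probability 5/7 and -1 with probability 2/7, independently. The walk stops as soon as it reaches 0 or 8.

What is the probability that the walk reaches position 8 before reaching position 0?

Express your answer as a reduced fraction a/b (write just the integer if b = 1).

Biased walk: p = 5/7, q = 2/7, r = q/p = 2/5
Gambler's ruin: P(hit 8 before 0 | start at 4) = (1 - r^a)/(1 - r^N)
r^4 = 16/625; r^8 = 256/390625
P = (1 - 16/625) / (1 - 256/390625) = 609/625 / 390369/390625 = 625/641

Answer: 625/641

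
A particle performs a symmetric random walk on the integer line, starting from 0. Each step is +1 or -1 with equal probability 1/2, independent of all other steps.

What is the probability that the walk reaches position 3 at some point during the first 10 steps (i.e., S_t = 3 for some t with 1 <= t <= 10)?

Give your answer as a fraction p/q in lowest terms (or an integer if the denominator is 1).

Count via complement. Let g(t,s) = #length-t paths at position s with S_1..S_t all ≠ 3.
g(t,s) = g(t-1,s-1) + g(t-1,s+1) for s ≠ 3; g(t,3) = 0.
t=0: g(0,0)=1
t=1: g(1,-1)=1 g(1,1)=1
t=2: g(2,-2)=1 g(2,0)=2 g(2,2)=1
t=3: g(3,-3)=1 g(3,-1)=3 g(3,1)=3
t=4: g(4,-4)=1 g(4,-2)=4 g(4,0)=6 g(4,2)=3
t=5: g(5,-5)=1 g(5,-3)=5 g(5,-1)=10 g(5,1)=9
t=6: g(6,-6)=1 g(6,-4)=6 g(6,-2)=15 g(6,0)=19 g(6,2)=9
t=7: g(7,-7)=1 g(7,-5)=7 g(7,-3)=21 g(7,-1)=34 g(7,1)=28
t=8: g(8,-8)=1 g(8,-6)=8 g(8,-4)=28 g(8,-2)=55 g(8,0)=62 g(8,2)=28
t=9: g(9,-9)=1 g(9,-7)=9 g(9,-5)=36 g(9,-3)=83 g(9,-1)=117 g(9,1)=90
t=10: g(10,-10)=1 g(10,-8)=10 g(10,-6)=45 g(10,-4)=119 g(10,-2)=200 g(10,0)=207 g(10,2)=90
Paths never hitting 3: Σ_s g(10,s) = 672
Paths hitting 3: 2^10 - 672 = 352
P = 352/1024 = 11/32

Answer: 11/32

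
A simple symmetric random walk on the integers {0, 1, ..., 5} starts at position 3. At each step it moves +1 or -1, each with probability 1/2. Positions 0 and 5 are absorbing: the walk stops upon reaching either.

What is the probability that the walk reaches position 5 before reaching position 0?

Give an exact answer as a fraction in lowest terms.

Answer: 3/5

Derivation:
Symmetric walk (p = 1/2): the harmonic-function argument gives P(hit 5 before 0 | start at 3) = a/N.
P = 3/5 = 3/5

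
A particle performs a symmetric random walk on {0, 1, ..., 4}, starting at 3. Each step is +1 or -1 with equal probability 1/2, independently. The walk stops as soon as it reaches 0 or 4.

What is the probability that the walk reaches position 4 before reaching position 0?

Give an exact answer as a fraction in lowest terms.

Symmetric walk (p = 1/2): the harmonic-function argument gives P(hit 4 before 0 | start at 3) = a/N.
P = 3/4 = 3/4

Answer: 3/4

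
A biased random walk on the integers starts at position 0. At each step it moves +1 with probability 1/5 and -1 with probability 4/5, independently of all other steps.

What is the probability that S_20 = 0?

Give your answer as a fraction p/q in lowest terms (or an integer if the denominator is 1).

Answer: 193730707456/95367431640625

Derivation:
To be at 0 after 20 steps: need exactly 10 steps of +1 and 10 of -1.
Number of such sequences: C(20,10) = 184756
Each has probability (1/5)^10 · (4/5)^10 = 1048576/95367431640625
P = 184756 · 1048576/95367431640625 = 193730707456/95367431640625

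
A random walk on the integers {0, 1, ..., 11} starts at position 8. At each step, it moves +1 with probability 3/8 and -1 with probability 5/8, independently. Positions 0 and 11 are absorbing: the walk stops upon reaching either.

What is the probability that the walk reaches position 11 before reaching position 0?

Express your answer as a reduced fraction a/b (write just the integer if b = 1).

Answer: 5184864/24325489

Derivation:
Biased walk: p = 3/8, q = 5/8, r = q/p = 5/3
Gambler's ruin: P(hit 11 before 0 | start at 8) = (1 - r^a)/(1 - r^N)
r^8 = 390625/6561; r^11 = 48828125/177147
P = (1 - 390625/6561) / (1 - 48828125/177147) = -384064/6561 / -48650978/177147 = 5184864/24325489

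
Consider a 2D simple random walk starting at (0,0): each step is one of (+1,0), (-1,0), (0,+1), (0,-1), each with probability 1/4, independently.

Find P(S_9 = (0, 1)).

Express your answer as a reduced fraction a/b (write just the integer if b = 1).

Let h be the number of horizontal steps (so 9-h are vertical). To end at (0,1) need (h+0)/2 right-steps and ((9-h)+1)/2 up-steps.
Sum over h with 0 ≤ h ≤ 8, h ≡ 0 (mod 2), 9-h ≡ 1 (mod 2):
h=0: C(9,0)·C(0,0)·C(9,5) = 1·1·126 = 126
h=2: C(9,2)·C(2,1)·C(7,4) = 36·2·35 = 2520
h=4: C(9,4)·C(4,2)·C(5,3) = 126·6·10 = 7560
h=6: C(9,6)·C(6,3)·C(3,2) = 84·20·3 = 5040
h=8: C(9,8)·C(8,4)·C(1,1) = 9·70·1 = 630
Total favorable: 15876
Total paths: 4^9 = 262144
P = 15876/262144 = 3969/65536

Answer: 3969/65536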